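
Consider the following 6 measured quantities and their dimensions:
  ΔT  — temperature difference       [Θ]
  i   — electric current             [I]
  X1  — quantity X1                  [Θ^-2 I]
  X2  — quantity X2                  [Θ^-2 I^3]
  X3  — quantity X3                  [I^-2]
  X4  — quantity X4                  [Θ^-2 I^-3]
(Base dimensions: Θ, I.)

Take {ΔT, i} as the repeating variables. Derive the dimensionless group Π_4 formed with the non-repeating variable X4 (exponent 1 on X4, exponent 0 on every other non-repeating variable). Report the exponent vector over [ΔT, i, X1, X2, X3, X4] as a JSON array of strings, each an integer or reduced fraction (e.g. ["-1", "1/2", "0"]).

["2", "3", "0", "0", "0", "1"]

Write exponents as rows Θ,I / cols ΔT,i,X1,X2,X3,X4:
  Θ: [ 1  0 -2 -2  0 -2]
  I: [ 0  1  1  3 -2 -3]
Echelon form has 2 nonzero rows (pivots: ΔT,i)
Pivot set = {ΔT,i}, free = {X1,X2,X3,X4}
RREF:
  r0: [   1    0   -2   -2    0   -2]
  r1: [   0    1    1    3   -2   -3]
Fix exponent of X4 at 1, X1 at 0, X2 at 0, X3 at 0; solve each RREF row for its pivot's exponent:
  r0: exp(ΔT) + (-2)·1 = 0 ⇒ exp(ΔT) = 2
  r1: exp(i) + (-3)·1 = 0 ⇒ exp(i) = 3
Π_4 = ΔT^2 · i^3 · X4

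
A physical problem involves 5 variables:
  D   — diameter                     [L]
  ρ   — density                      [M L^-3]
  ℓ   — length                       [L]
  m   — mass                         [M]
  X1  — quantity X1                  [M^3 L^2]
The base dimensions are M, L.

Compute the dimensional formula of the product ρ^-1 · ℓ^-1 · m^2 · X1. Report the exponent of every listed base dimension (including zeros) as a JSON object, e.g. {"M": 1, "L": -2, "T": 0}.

Dimensional matrix (M×L by D×ρ×ℓ×m×X1):
  M: [ 0  1  0  1  3]
  L: [ 1 -3  1  0  2]
  [M]: (-1)·1+(-1)·0+(2)·1+(1)·3 = 4
  [L]: (-1)·-3+(-1)·1+(2)·0+(1)·2 = 4
⇒ M^4 L^4

{"M": 4, "L": 4}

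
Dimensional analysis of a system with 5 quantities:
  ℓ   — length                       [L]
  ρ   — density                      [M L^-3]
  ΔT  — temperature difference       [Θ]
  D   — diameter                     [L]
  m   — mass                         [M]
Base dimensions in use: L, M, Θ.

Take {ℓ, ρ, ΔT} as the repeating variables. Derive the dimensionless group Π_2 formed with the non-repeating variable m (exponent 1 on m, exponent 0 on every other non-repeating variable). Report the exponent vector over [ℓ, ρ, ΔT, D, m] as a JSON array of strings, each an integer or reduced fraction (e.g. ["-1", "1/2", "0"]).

Write exponents as rows L,M,Θ / cols ℓ,ρ,ΔT,D,m:
  L: [ 1 -3  0  1  0]
  M: [ 0  1  0  0  1]
  Θ: [ 0  0  1  0  0]
Row reduction gives pivot columns ℓ,ρ,ΔT; rank = 3
Pivot set = {ℓ,ρ,ΔT}, free = {D,m}
RREF:
  r0: [   1    0    0    1    3]
  r1: [   0    1    0    0    1]
  r2: [   0    0    1    0    0]
Fix exponent of m at 1, D at 0; solve each RREF row for its pivot's exponent:
  r0: exp(ℓ) + (3)·1 = 0 ⇒ exp(ℓ) = -3
  r1: exp(ρ) + (1)·1 = 0 ⇒ exp(ρ) = -1
  r2: exp(ΔT) + (0)·1 = 0 ⇒ exp(ΔT) = 0
Π_2 = ℓ^-3 · ρ^-1 · m

["-3", "-1", "0", "0", "1"]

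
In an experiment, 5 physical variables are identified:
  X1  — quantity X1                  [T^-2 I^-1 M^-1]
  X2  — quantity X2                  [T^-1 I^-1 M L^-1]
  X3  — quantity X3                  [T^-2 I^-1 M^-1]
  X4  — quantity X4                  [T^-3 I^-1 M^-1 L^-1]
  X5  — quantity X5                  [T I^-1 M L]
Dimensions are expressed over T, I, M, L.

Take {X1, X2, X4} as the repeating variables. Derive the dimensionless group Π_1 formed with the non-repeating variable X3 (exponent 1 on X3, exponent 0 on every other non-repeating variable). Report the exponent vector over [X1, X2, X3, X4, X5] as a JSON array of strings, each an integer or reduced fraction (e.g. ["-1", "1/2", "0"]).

["-1", "0", "1", "0", "0"]

Dimensional matrix (T×I×M×L by X1×X2×X3×X4×X5):
  T: [-2 -1 -2 -3  1]
  I: [-1 -1 -1 -1 -1]
  M: [-1  1 -1 -1  1]
  L: [ 0 -1  0 -1  1]
Echelon form has 3 nonzero rows (pivots: X1,X2,X4)
Repeat: X1,X2,X4; free: X3,X5
RREF:
  r0: [   1    0    1    0    2]
  r1: [   0    1    0    0    1]
  r2: [   0    0    0    1   -2]
  r3: [   0    0    0    0    0]
Fix exponent of X3 at 1, X5 at 0; solve each RREF row for its pivot's exponent:
  r0: exp(X1) + (1)·1 = 0 ⇒ exp(X1) = -1
  r1: exp(X2) + (0)·1 = 0 ⇒ exp(X2) = 0
  r2: exp(X4) + (0)·1 = 0 ⇒ exp(X4) = 0
Π_1 = X1^-1 · X3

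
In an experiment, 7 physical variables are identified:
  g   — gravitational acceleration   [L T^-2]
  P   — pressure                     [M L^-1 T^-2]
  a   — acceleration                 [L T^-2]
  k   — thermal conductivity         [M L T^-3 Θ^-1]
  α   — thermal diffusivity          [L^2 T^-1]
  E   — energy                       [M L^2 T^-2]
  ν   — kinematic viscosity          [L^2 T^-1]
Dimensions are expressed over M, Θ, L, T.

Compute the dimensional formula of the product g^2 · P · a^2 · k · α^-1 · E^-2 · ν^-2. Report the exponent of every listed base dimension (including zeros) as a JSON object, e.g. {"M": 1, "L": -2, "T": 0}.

Exponent matrix [M,Θ,L,T] × [g,P,a,k,α,E,ν]:
  M: [ 0  1  0  1  0  1  0]
  Θ: [ 0  0  0 -1  0  0  0]
  L: [ 1 -1  1  1  2  2  2]
  T: [-2 -2 -2 -3 -1 -2 -1]
  [M]: (2)·0+(1)·1+(2)·0+(1)·1+(-1)·0+(-2)·1+(-2)·0 = 0
  [Θ]: (2)·0+(1)·0+(2)·0+(1)·-1+(-1)·0+(-2)·0+(-2)·0 = -1
  [L]: (2)·1+(1)·-1+(2)·1+(1)·1+(-1)·2+(-2)·2+(-2)·2 = -6
  [T]: (2)·-2+(1)·-2+(2)·-2+(1)·-3+(-1)·-1+(-2)·-2+(-2)·-1 = -6
⇒ Θ^-1 L^-6 T^-6

{"M": 0, "Θ": -1, "L": -6, "T": -6}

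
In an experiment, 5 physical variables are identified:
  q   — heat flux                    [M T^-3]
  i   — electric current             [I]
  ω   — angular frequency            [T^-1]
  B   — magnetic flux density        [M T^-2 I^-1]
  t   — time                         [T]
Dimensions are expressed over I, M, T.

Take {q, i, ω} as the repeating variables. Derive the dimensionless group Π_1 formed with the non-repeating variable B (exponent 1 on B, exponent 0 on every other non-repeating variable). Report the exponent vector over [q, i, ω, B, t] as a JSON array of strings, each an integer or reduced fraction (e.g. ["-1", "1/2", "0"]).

["-1", "1", "1", "1", "0"]

Dimensional matrix (I×M×T by q×i×ω×B×t):
  I: [ 0  1  0 -1  0]
  M: [ 1  0  0  1  0]
  T: [-3  0 -1 -2  1]
RREF → pivots at {q,i,ω} ⇒ r = 3
Repeat: q,i,ω; free: B,t
RREF:
  r0: [   1    0    0    1    0]
  r1: [   0    1    0   -1    0]
  r2: [   0    0    1   -1   -1]
Fix exponent of B at 1, t at 0; solve each RREF row for its pivot's exponent:
  r0: exp(q) + (1)·1 = 0 ⇒ exp(q) = -1
  r1: exp(i) + (-1)·1 = 0 ⇒ exp(i) = 1
  r2: exp(ω) + (-1)·1 = 0 ⇒ exp(ω) = 1
Π_1 = q^-1 · i · ω · B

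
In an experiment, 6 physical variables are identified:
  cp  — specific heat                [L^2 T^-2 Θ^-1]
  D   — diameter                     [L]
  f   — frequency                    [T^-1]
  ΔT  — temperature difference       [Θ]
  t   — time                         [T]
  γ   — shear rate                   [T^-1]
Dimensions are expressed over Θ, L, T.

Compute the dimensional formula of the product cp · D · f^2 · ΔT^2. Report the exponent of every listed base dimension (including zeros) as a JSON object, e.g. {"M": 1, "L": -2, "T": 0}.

{"Θ": 1, "L": 3, "T": -4}

Dimensional matrix (Θ×L×T by cp×D×f×ΔT×t×γ):
  Θ: [-1  0  0  1  0  0]
  L: [ 2  1  0  0  0  0]
  T: [-2  0 -1  0  1 -1]
  [Θ]: (1)·-1+(1)·0+(2)·0+(2)·1 = 1
  [L]: (1)·2+(1)·1+(2)·0+(2)·0 = 3
  [T]: (1)·-2+(1)·0+(2)·-1+(2)·0 = -4
⇒ Θ L^3 T^-4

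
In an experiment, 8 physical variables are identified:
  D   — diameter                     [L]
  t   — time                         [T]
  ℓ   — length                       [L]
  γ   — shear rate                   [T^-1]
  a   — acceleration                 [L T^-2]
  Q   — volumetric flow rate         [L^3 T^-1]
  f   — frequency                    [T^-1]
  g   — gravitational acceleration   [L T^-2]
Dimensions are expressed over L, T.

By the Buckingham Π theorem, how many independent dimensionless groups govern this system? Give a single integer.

6

Dimensional matrix (L×T by D×t×ℓ×γ×a×Q×f×g):
  L: [ 1  0  1  0  1  3  0  1]
  T: [ 0  1  0 -1 -2 -1 -1 -2]
RREF → pivots at {D,t} ⇒ r = 2
n=8, r=2 ⇒ 6 dimensionless groups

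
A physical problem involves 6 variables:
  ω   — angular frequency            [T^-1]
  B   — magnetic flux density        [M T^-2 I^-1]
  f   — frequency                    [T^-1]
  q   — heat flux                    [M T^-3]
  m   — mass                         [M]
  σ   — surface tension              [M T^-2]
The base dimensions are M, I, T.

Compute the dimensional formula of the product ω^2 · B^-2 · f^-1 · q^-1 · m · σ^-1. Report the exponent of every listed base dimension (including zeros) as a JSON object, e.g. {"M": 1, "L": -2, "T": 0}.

{"M": -3, "I": 2, "T": 8}

Write exponents as rows M,I,T / cols ω,B,f,q,m,σ:
  M: [ 0  1  0  1  1  1]
  I: [ 0 -1  0  0  0  0]
  T: [-1 -2 -1 -3  0 -2]
  [M]: (2)·0+(-2)·1+(-1)·0+(-1)·1+(1)·1+(-1)·1 = -3
  [I]: (2)·0+(-2)·-1+(-1)·0+(-1)·0+(1)·0+(-1)·0 = 2
  [T]: (2)·-1+(-2)·-2+(-1)·-1+(-1)·-3+(1)·0+(-1)·-2 = 8
⇒ M^-3 I^2 T^8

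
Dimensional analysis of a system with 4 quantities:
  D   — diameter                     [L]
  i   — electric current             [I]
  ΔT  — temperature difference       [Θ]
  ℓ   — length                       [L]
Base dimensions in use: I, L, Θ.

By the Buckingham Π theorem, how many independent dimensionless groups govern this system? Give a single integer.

1

Exponent matrix [I,L,Θ] × [D,i,ΔT,ℓ]:
  I: [ 0  1  0  0]
  L: [ 1  0  0  1]
  Θ: [ 0  0  1  0]
RREF → pivots at {D,i,ΔT} ⇒ r = 3
n=4, r=3 ⇒ 1 dimensionless group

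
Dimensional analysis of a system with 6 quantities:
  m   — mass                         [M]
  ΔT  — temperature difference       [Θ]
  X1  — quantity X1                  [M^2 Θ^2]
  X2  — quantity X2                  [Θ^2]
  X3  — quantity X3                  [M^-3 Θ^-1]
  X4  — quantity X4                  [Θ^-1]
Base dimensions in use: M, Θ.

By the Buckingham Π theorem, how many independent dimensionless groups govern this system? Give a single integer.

Exponent matrix [M,Θ] × [m,ΔT,X1,X2,X3,X4]:
  M: [ 1  0  2  0 -3  0]
  Θ: [ 0  1  2  2 -1 -1]
RREF → pivots at {m,ΔT} ⇒ r = 2
6 vars − rank 2 = 4 Π groups

4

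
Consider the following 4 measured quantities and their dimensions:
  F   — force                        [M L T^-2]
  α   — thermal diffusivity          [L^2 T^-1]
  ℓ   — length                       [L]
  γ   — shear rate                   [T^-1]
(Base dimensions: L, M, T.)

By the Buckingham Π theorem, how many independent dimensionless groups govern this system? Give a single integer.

1

Dimensional matrix (L×M×T by F×α×ℓ×γ):
  L: [ 1  2  1  0]
  M: [ 1  0  0  0]
  T: [-2 -1  0 -1]
RREF → pivots at {F,α,ℓ} ⇒ r = 3
4 vars − rank 3 = 1 Π group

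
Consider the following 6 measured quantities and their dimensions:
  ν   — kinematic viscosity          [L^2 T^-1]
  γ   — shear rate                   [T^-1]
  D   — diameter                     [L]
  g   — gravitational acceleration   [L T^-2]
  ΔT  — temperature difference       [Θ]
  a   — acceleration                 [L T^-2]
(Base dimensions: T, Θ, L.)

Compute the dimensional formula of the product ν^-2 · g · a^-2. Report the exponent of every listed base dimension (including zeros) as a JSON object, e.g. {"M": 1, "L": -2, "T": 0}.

Dimensional matrix (T×Θ×L by ν×γ×D×g×ΔT×a):
  T: [-1 -1  0 -2  0 -2]
  Θ: [ 0  0  0  0  1  0]
  L: [ 2  0  1  1  0  1]
  [T]: (-2)·-1+(1)·-2+(-2)·-2 = 4
  [Θ]: (-2)·0+(1)·0+(-2)·0 = 0
  [L]: (-2)·2+(1)·1+(-2)·1 = -5
⇒ T^4 L^-5

{"T": 4, "Θ": 0, "L": -5}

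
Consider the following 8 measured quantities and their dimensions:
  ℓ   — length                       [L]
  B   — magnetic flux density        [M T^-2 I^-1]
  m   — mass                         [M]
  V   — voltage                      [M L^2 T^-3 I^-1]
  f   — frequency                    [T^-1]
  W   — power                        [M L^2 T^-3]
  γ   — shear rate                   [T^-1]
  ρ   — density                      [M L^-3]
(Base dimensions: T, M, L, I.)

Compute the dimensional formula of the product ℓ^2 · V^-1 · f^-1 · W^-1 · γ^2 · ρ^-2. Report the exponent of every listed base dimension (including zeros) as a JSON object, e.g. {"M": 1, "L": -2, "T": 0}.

Exponent matrix [T,M,L,I] × [ℓ,B,m,V,f,W,γ,ρ]:
  T: [ 0 -2  0 -3 -1 -3 -1  0]
  M: [ 0  1  1  1  0  1  0  1]
  L: [ 1  0  0  2  0  2  0 -3]
  I: [ 0 -1  0 -1  0  0  0  0]
  [T]: (2)·0+(-1)·-3+(-1)·-1+(-1)·-3+(2)·-1+(-2)·0 = 5
  [M]: (2)·0+(-1)·1+(-1)·0+(-1)·1+(2)·0+(-2)·1 = -4
  [L]: (2)·1+(-1)·2+(-1)·0+(-1)·2+(2)·0+(-2)·-3 = 4
  [I]: (2)·0+(-1)·-1+(-1)·0+(-1)·0+(2)·0+(-2)·0 = 1
⇒ T^5 M^-4 L^4 I

{"T": 5, "M": -4, "L": 4, "I": 1}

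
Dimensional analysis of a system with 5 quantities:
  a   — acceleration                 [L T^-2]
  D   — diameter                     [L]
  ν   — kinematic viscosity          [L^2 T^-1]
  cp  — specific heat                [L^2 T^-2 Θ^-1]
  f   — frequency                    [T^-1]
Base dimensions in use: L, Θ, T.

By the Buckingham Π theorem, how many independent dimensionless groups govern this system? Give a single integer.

Write exponents as rows L,Θ,T / cols a,D,ν,cp,f:
  L: [ 1  1  2  2  0]
  Θ: [ 0  0  0 -1  0]
  T: [-2  0 -1 -2 -1]
Echelon form has 3 nonzero rows (pivots: a,D,cp)
Π count = n − r = 5 − 3 = 2

2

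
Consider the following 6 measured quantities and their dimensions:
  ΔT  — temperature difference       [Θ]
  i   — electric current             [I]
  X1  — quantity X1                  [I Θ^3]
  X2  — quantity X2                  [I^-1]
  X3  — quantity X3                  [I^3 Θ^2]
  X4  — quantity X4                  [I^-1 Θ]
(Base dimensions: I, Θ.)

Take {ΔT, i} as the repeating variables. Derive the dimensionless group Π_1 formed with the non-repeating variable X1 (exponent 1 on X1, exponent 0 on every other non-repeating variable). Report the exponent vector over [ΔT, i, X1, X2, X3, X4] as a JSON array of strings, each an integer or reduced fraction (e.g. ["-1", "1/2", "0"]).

Dimensional matrix (I×Θ by ΔT×i×X1×X2×X3×X4):
  I: [ 0  1  1 -1  3 -1]
  Θ: [ 1  0  3  0  2  1]
Row reduction gives pivot columns ΔT,i; rank = 2
Repeat: ΔT,i; free: X1,X2,X3,X4
RREF:
  r0: [   1    0    3    0    2    1]
  r1: [   0    1    1   -1    3   -1]
Fix exponent of X1 at 1, X2 at 0, X3 at 0, X4 at 0; solve each RREF row for its pivot's exponent:
  r0: exp(ΔT) + (3)·1 = 0 ⇒ exp(ΔT) = -3
  r1: exp(i) + (1)·1 = 0 ⇒ exp(i) = -1
Π_1 = ΔT^-3 · i^-1 · X1

["-3", "-1", "1", "0", "0", "0"]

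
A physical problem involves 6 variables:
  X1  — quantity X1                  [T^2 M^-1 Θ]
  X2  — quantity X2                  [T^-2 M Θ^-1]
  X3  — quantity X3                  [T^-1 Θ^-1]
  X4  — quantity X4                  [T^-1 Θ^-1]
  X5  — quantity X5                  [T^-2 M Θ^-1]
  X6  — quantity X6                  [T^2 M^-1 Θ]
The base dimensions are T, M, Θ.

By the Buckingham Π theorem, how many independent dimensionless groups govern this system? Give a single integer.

4

Exponent matrix [T,M,Θ] × [X1,X2,X3,X4,X5,X6]:
  T: [ 2 -2 -1 -1 -2  2]
  M: [-1  1  0  0  1 -1]
  Θ: [ 1 -1 -1 -1 -1  1]
Row reduction gives pivot columns X1,X3; rank = 2
n=6, r=2 ⇒ 4 dimensionless groups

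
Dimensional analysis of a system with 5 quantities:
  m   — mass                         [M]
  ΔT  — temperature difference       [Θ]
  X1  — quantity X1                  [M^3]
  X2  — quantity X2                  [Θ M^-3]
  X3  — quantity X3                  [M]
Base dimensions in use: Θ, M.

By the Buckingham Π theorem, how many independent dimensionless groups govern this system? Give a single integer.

3

Dimensional matrix (Θ×M by m×ΔT×X1×X2×X3):
  Θ: [ 0  1  0  1  0]
  M: [ 1  0  3 -3  1]
Row reduction gives pivot columns m,ΔT; rank = 2
Π count = n − r = 5 − 2 = 3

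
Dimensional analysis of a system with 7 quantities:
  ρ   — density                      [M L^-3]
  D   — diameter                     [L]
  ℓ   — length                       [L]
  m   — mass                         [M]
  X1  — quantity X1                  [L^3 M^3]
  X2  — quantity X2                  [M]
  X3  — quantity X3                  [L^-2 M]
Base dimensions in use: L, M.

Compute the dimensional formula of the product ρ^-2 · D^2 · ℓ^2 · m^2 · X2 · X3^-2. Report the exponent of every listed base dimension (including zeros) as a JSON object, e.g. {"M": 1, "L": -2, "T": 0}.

{"L": 14, "M": -1}

Write exponents as rows L,M / cols ρ,D,ℓ,m,X1,X2,X3:
  L: [-3  1  1  0  3  0 -2]
  M: [ 1  0  0  1  3  1  1]
  [L]: (-2)·-3+(2)·1+(2)·1+(2)·0+(1)·0+(-2)·-2 = 14
  [M]: (-2)·1+(2)·0+(2)·0+(2)·1+(1)·1+(-2)·1 = -1
⇒ L^14 M^-1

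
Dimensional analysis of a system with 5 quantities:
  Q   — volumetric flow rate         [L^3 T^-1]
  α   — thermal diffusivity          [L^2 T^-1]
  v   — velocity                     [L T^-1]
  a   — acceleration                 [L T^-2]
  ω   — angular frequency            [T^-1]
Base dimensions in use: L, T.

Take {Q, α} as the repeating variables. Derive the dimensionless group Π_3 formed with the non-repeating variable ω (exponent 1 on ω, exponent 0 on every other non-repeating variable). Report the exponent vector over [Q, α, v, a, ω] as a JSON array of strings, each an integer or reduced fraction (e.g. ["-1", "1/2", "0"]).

Exponent matrix [L,T] × [Q,α,v,a,ω]:
  L: [ 3  2  1  1  0]
  T: [-1 -1 -1 -2 -1]
RREF → pivots at {Q,α} ⇒ r = 2
Pivot set = {Q,α}, free = {v,a,ω}
RREF:
  r0: [   1    0   -1   -3   -2]
  r1: [   0    1    2    5    3]
Fix exponent of ω at 1, v at 0, a at 0; solve each RREF row for its pivot's exponent:
  r0: exp(Q) + (-2)·1 = 0 ⇒ exp(Q) = 2
  r1: exp(α) + (3)·1 = 0 ⇒ exp(α) = -3
Π_3 = Q^2 · α^-3 · ω

["2", "-3", "0", "0", "1"]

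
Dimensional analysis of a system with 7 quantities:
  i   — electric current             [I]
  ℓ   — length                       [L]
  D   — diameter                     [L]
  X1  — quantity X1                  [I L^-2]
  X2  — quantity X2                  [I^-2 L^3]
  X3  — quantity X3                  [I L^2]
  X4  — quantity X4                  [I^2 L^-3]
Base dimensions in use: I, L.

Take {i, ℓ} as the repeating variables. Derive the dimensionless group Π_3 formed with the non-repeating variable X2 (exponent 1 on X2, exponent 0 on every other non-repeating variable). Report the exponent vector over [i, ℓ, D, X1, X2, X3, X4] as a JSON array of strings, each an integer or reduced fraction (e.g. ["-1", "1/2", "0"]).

Exponent matrix [I,L] × [i,ℓ,D,X1,X2,X3,X4]:
  I: [ 1  0  0  1 -2  1  2]
  L: [ 0  1  1 -2  3  2 -3]
Row reduction gives pivot columns i,ℓ; rank = 2
Pivot set = {i,ℓ}, free = {D,X1,X2,X3,X4}
RREF:
  r0: [   1    0    0    1   -2    1    2]
  r1: [   0    1    1   -2    3    2   -3]
Fix exponent of X2 at 1, D at 0, X1 at 0, X3 at 0, X4 at 0; solve each RREF row for its pivot's exponent:
  r0: exp(i) + (-2)·1 = 0 ⇒ exp(i) = 2
  r1: exp(ℓ) + (3)·1 = 0 ⇒ exp(ℓ) = -3
Π_3 = i^2 · ℓ^-3 · X2

["2", "-3", "0", "0", "1", "0", "0"]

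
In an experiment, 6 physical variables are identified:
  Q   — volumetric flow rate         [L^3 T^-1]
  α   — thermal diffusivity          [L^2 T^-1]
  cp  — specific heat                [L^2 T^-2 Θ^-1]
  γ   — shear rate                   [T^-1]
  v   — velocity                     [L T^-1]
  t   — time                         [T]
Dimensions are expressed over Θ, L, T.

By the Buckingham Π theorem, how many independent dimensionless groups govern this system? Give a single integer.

Exponent matrix [Θ,L,T] × [Q,α,cp,γ,v,t]:
  Θ: [ 0  0 -1  0  0  0]
  L: [ 3  2  2  0  1  0]
  T: [-1 -1 -2 -1 -1  1]
Row reduction gives pivot columns Q,α,cp; rank = 3
Π count = n − r = 6 − 3 = 3

3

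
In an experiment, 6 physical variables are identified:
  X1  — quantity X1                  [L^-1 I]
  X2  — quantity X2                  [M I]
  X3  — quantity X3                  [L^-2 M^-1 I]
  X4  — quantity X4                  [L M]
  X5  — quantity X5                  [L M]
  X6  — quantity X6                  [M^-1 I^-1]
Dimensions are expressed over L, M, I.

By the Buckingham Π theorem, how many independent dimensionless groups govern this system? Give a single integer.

Exponent matrix [L,M,I] × [X1,X2,X3,X4,X5,X6]:
  L: [-1  0 -2  1  1  0]
  M: [ 0  1 -1  1  1 -1]
  I: [ 1  1  1  0  0 -1]
Echelon form has 2 nonzero rows (pivots: X1,X2)
6 vars − rank 2 = 4 Π groups

4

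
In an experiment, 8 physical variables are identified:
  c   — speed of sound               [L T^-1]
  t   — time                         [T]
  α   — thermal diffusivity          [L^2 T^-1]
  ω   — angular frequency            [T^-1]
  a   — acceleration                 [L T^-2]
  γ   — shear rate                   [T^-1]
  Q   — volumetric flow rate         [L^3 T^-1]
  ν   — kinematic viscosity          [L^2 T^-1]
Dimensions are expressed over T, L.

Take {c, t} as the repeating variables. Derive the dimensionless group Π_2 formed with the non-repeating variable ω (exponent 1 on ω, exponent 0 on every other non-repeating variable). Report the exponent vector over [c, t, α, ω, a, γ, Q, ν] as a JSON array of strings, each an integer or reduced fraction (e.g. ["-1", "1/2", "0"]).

Exponent matrix [T,L] × [c,t,α,ω,a,γ,Q,ν]:
  T: [-1  1 -1 -1 -2 -1 -1 -1]
  L: [ 1  0  2  0  1  0  3  2]
Row reduction gives pivot columns c,t; rank = 2
Pivot set = {c,t}, free = {α,ω,a,γ,Q,ν}
RREF:
  r0: [   1    0    2    0    1    0    3    2]
  r1: [   0    1    1   -1   -1   -1    2    1]
Fix exponent of ω at 1, α at 0, a at 0, γ at 0, Q at 0, ν at 0; solve each RREF row for its pivot's exponent:
  r0: exp(c) + (0)·1 = 0 ⇒ exp(c) = 0
  r1: exp(t) + (-1)·1 = 0 ⇒ exp(t) = 1
Π_2 = t · ω

["0", "1", "0", "1", "0", "0", "0", "0"]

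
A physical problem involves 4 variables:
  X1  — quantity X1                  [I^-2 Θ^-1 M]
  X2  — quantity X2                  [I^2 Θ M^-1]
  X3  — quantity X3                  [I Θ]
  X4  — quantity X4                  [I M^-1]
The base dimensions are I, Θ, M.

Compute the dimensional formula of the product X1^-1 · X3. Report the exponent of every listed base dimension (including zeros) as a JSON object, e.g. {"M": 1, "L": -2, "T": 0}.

Dimensional matrix (I×Θ×M by X1×X2×X3×X4):
  I: [-2  2  1  1]
  Θ: [-1  1  1  0]
  M: [ 1 -1  0 -1]
  [I]: (-1)·-2+(1)·1 = 3
  [Θ]: (-1)·-1+(1)·1 = 2
  [M]: (-1)·1+(1)·0 = -1
⇒ I^3 Θ^2 M^-1

{"I": 3, "Θ": 2, "M": -1}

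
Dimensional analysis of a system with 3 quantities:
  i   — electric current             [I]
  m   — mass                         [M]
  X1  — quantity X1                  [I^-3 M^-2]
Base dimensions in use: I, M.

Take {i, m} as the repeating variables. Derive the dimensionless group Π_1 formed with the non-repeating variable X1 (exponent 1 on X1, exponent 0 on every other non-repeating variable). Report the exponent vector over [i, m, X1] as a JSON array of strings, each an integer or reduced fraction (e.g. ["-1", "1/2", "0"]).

Write exponents as rows I,M / cols i,m,X1:
  I: [ 1  0 -3]
  M: [ 0  1 -2]
RREF → pivots at {i,m} ⇒ r = 2
Repeat: i,m; free: X1
RREF:
  r0: [   1    0   -3]
  r1: [   0    1   -2]
Fix exponent of X1 at 1; solve each RREF row for its pivot's exponent:
  r0: exp(i) + (-3)·1 = 0 ⇒ exp(i) = 3
  r1: exp(m) + (-2)·1 = 0 ⇒ exp(m) = 2
Π_1 = i^3 · m^2 · X1

["3", "2", "1"]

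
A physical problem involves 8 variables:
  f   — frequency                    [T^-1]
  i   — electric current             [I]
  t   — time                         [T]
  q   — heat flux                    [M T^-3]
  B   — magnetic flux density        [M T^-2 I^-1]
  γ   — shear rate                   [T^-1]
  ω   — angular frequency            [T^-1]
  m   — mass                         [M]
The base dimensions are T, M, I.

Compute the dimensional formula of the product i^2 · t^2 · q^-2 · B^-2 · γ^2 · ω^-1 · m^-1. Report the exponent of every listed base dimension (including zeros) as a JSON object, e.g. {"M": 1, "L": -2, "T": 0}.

Write exponents as rows T,M,I / cols f,i,t,q,B,γ,ω,m:
  T: [-1  0  1 -3 -2 -1 -1  0]
  M: [ 0  0  0  1  1  0  0  1]
  I: [ 0  1  0  0 -1  0  0  0]
  [T]: (2)·0+(2)·1+(-2)·-3+(-2)·-2+(2)·-1+(-1)·-1+(-1)·0 = 11
  [M]: (2)·0+(2)·0+(-2)·1+(-2)·1+(2)·0+(-1)·0+(-1)·1 = -5
  [I]: (2)·1+(2)·0+(-2)·0+(-2)·-1+(2)·0+(-1)·0+(-1)·0 = 4
⇒ T^11 M^-5 I^4

{"T": 11, "M": -5, "I": 4}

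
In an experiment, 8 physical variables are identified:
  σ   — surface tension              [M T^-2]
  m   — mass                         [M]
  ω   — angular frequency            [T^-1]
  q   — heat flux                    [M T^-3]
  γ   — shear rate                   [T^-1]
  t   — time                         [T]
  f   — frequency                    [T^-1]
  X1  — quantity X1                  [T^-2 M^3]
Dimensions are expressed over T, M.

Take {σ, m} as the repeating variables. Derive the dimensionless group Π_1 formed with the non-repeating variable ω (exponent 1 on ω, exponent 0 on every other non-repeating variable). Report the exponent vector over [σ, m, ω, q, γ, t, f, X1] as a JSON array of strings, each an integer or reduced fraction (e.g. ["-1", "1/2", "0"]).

Write exponents as rows T,M / cols σ,m,ω,q,γ,t,f,X1:
  T: [-2  0 -1 -3 -1  1 -1 -2]
  M: [ 1  1  0  1  0  0  0  3]
Echelon form has 2 nonzero rows (pivots: σ,m)
Repeat: σ,m; free: ω,q,γ,t,f,X1
RREF:
  r0: [   1    0  1/2  3/2  1/2 -1/2  1/2    1]
  r1: [   0    1 -1/2 -1/2 -1/2  1/2 -1/2    2]
Fix exponent of ω at 1, q at 0, γ at 0, t at 0, f at 0, X1 at 0; solve each RREF row for its pivot's exponent:
  r0: exp(σ) + (1/2)·1 = 0 ⇒ exp(σ) = -1/2
  r1: exp(m) + (-1/2)·1 = 0 ⇒ exp(m) = 1/2
Π_1 = σ^(-1/2) · m^(1/2) · ω

["-1/2", "1/2", "1", "0", "0", "0", "0", "0"]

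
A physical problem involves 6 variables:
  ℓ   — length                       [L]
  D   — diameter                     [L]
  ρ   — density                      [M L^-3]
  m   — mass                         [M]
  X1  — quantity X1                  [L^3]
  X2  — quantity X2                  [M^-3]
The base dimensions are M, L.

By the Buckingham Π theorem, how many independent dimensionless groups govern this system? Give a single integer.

4

Dimensional matrix (M×L by ℓ×D×ρ×m×X1×X2):
  M: [ 0  0  1  1  0 -3]
  L: [ 1  1 -3  0  3  0]
Row reduction gives pivot columns ℓ,ρ; rank = 2
6 vars − rank 2 = 4 Π groups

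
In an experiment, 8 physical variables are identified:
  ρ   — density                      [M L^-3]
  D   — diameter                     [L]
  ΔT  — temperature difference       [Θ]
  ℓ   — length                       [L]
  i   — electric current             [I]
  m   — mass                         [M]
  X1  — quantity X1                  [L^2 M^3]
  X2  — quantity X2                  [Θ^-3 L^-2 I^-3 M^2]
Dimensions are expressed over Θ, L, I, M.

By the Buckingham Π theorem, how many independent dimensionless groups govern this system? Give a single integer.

Write exponents as rows Θ,L,I,M / cols ρ,D,ΔT,ℓ,i,m,X1,X2:
  Θ: [ 0  0  1  0  0  0  0 -3]
  L: [-3  1  0  1  0  0  2 -2]
  I: [ 0  0  0  0  1  0  0 -3]
  M: [ 1  0  0  0  0  1  3  2]
Row reduction gives pivot columns ρ,D,ΔT,i; rank = 4
8 vars − rank 4 = 4 Π groups

4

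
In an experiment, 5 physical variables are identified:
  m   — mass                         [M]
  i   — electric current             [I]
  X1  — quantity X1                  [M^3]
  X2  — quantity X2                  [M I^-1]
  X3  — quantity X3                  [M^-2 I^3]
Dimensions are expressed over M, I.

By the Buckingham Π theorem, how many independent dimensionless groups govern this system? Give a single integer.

3

Write exponents as rows M,I / cols m,i,X1,X2,X3:
  M: [ 1  0  3  1 -2]
  I: [ 0  1  0 -1  3]
RREF → pivots at {m,i} ⇒ r = 2
Π count = n − r = 5 − 2 = 3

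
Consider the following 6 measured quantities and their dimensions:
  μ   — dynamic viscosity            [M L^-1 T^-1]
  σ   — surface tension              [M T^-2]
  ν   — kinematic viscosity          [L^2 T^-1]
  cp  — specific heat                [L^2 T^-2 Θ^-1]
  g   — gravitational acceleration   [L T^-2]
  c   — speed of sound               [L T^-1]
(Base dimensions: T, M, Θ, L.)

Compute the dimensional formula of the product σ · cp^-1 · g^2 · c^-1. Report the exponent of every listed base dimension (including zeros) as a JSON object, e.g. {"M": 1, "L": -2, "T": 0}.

Exponent matrix [T,M,Θ,L] × [μ,σ,ν,cp,g,c]:
  T: [-1 -2 -1 -2 -2 -1]
  M: [ 1  1  0  0  0  0]
  Θ: [ 0  0  0 -1  0  0]
  L: [-1  0  2  2  1  1]
  [T]: (1)·-2+(-1)·-2+(2)·-2+(-1)·-1 = -3
  [M]: (1)·1+(-1)·0+(2)·0+(-1)·0 = 1
  [Θ]: (1)·0+(-1)·-1+(2)·0+(-1)·0 = 1
  [L]: (1)·0+(-1)·2+(2)·1+(-1)·1 = -1
⇒ T^-3 M Θ L^-1

{"T": -3, "M": 1, "Θ": 1, "L": -1}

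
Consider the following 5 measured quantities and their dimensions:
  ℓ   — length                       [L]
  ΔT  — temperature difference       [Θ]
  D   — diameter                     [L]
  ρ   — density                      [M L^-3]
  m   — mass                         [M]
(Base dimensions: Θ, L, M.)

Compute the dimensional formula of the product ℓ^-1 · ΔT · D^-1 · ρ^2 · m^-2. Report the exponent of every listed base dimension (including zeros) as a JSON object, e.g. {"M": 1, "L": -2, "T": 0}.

{"Θ": 1, "L": -8, "M": 0}

Exponent matrix [Θ,L,M] × [ℓ,ΔT,D,ρ,m]:
  Θ: [ 0  1  0  0  0]
  L: [ 1  0  1 -3  0]
  M: [ 0  0  0  1  1]
  [Θ]: (-1)·0+(1)·1+(-1)·0+(2)·0+(-2)·0 = 1
  [L]: (-1)·1+(1)·0+(-1)·1+(2)·-3+(-2)·0 = -8
  [M]: (-1)·0+(1)·0+(-1)·0+(2)·1+(-2)·1 = 0
⇒ Θ L^-8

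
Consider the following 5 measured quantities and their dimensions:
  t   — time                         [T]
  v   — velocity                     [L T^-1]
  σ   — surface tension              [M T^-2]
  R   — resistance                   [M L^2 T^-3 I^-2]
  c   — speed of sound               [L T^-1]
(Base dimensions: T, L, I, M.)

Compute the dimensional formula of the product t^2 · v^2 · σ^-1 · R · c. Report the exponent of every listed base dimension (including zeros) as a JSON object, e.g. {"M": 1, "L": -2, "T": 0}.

Exponent matrix [T,L,I,M] × [t,v,σ,R,c]:
  T: [ 1 -1 -2 -3 -1]
  L: [ 0  1  0  2  1]
  I: [ 0  0  0 -2  0]
  M: [ 0  0  1  1  0]
  [T]: (2)·1+(2)·-1+(-1)·-2+(1)·-3+(1)·-1 = -2
  [L]: (2)·0+(2)·1+(-1)·0+(1)·2+(1)·1 = 5
  [I]: (2)·0+(2)·0+(-1)·0+(1)·-2+(1)·0 = -2
  [M]: (2)·0+(2)·0+(-1)·1+(1)·1+(1)·0 = 0
⇒ T^-2 L^5 I^-2

{"T": -2, "L": 5, "I": -2, "M": 0}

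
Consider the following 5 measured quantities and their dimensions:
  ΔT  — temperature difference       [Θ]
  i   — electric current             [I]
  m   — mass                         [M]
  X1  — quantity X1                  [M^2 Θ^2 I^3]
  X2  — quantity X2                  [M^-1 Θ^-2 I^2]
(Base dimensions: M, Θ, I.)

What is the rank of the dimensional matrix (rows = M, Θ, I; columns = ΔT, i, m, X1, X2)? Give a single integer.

Write exponents as rows M,Θ,I / cols ΔT,i,m,X1,X2:
  M: [ 0  0  1  2 -1]
  Θ: [ 1  0  0  2 -2]
  I: [ 0  1  0  3  2]
RREF → pivots at {ΔT,i,m} ⇒ r = 3

3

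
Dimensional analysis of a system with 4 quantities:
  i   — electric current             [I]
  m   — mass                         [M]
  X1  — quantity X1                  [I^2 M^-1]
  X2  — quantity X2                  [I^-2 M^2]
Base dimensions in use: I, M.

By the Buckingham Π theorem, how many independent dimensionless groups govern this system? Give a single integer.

Dimensional matrix (I×M by i×m×X1×X2):
  I: [ 1  0  2 -2]
  M: [ 0  1 -1  2]
RREF → pivots at {i,m} ⇒ r = 2
n=4, r=2 ⇒ 2 dimensionless groups

2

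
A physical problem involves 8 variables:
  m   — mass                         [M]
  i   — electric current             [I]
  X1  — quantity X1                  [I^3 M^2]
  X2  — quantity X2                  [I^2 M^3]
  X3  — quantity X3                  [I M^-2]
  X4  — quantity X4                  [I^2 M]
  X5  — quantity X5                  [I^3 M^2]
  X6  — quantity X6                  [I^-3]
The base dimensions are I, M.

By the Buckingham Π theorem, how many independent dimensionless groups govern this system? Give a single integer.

Write exponents as rows I,M / cols m,i,X1,X2,X3,X4,X5,X6:
  I: [ 0  1  3  2  1  2  3 -3]
  M: [ 1  0  2  3 -2  1  2  0]
Echelon form has 2 nonzero rows (pivots: m,i)
n=8, r=2 ⇒ 6 dimensionless groups

6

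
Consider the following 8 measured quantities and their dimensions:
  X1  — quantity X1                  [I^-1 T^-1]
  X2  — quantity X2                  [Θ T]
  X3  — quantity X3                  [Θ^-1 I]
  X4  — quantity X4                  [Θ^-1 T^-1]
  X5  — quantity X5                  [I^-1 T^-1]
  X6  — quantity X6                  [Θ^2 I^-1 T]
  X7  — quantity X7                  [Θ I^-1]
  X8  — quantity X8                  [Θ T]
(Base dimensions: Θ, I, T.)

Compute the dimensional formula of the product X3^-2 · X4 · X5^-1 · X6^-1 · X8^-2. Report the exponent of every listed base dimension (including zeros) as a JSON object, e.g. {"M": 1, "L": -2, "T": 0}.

{"Θ": -3, "I": 0, "T": -3}

Exponent matrix [Θ,I,T] × [X1,X2,X3,X4,X5,X6,X7,X8]:
  Θ: [ 0  1 -1 -1  0  2  1  1]
  I: [-1  0  1  0 -1 -1 -1  0]
  T: [-1  1  0 -1 -1  1  0  1]
  [Θ]: (-2)·-1+(1)·-1+(-1)·0+(-1)·2+(-2)·1 = -3
  [I]: (-2)·1+(1)·0+(-1)·-1+(-1)·-1+(-2)·0 = 0
  [T]: (-2)·0+(1)·-1+(-1)·-1+(-1)·1+(-2)·1 = -3
⇒ Θ^-3 T^-3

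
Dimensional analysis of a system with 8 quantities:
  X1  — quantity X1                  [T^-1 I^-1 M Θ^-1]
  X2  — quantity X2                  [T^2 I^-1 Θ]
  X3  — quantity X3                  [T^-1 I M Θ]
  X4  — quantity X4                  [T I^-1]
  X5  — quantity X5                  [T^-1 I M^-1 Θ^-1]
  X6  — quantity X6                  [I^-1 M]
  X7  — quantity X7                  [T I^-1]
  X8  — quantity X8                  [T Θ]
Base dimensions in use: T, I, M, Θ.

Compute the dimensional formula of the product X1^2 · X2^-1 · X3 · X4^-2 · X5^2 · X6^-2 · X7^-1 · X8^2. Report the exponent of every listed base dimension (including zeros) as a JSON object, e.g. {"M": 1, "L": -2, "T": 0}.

{"T": -8, "I": 7, "M": -1, "Θ": -2}

Exponent matrix [T,I,M,Θ] × [X1,X2,X3,X4,X5,X6,X7,X8]:
  T: [-1  2 -1  1 -1  0  1  1]
  I: [-1 -1  1 -1  1 -1 -1  0]
  M: [ 1  0  1  0 -1  1  0  0]
  Θ: [-1  1  1  0 -1  0  0  1]
  [T]: (2)·-1+(-1)·2+(1)·-1+(-2)·1+(2)·-1+(-2)·0+(-1)·1+(2)·1 = -8
  [I]: (2)·-1+(-1)·-1+(1)·1+(-2)·-1+(2)·1+(-2)·-1+(-1)·-1+(2)·0 = 7
  [M]: (2)·1+(-1)·0+(1)·1+(-2)·0+(2)·-1+(-2)·1+(-1)·0+(2)·0 = -1
  [Θ]: (2)·-1+(-1)·1+(1)·1+(-2)·0+(2)·-1+(-2)·0+(-1)·0+(2)·1 = -2
⇒ T^-8 I^7 M^-1 Θ^-2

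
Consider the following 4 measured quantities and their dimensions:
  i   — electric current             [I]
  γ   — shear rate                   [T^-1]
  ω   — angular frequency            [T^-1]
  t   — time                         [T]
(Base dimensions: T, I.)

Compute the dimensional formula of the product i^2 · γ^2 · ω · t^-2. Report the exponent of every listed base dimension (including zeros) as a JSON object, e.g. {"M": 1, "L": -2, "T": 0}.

{"T": -5, "I": 2}

Write exponents as rows T,I / cols i,γ,ω,t:
  T: [ 0 -1 -1  1]
  I: [ 1  0  0  0]
  [T]: (2)·0+(2)·-1+(1)·-1+(-2)·1 = -5
  [I]: (2)·1+(2)·0+(1)·0+(-2)·0 = 2
⇒ T^-5 I^2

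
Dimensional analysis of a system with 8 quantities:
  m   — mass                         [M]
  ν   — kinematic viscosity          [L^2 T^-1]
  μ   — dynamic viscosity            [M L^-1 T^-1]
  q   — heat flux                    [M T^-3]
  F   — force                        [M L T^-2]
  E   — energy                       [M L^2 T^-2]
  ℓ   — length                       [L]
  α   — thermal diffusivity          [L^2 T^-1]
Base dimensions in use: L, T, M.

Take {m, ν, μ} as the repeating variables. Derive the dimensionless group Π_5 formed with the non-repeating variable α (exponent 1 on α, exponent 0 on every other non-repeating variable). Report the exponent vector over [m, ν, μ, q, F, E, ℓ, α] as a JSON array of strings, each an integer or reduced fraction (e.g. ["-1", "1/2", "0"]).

Dimensional matrix (L×T×M by m×ν×μ×q×F×E×ℓ×α):
  L: [ 0  2 -1  0  1  2  1  2]
  T: [ 0 -1 -1 -3 -2 -2  0 -1]
  M: [ 1  0  1  1  1  1  0  0]
Echelon form has 3 nonzero rows (pivots: m,ν,μ)
Pivot set = {m,ν,μ}, free = {q,F,E,ℓ,α}
RREF:
  r0: [   1    0    0   -1    0  1/3  1/3    0]
  r1: [   0    1    0    1    1  4/3  1/3    1]
  r2: [   0    0    1    2    1  2/3 -1/3    0]
Fix exponent of α at 1, q at 0, F at 0, E at 0, ℓ at 0; solve each RREF row for its pivot's exponent:
  r0: exp(m) + (0)·1 = 0 ⇒ exp(m) = 0
  r1: exp(ν) + (1)·1 = 0 ⇒ exp(ν) = -1
  r2: exp(μ) + (0)·1 = 0 ⇒ exp(μ) = 0
Π_5 = ν^-1 · α

["0", "-1", "0", "0", "0", "0", "0", "1"]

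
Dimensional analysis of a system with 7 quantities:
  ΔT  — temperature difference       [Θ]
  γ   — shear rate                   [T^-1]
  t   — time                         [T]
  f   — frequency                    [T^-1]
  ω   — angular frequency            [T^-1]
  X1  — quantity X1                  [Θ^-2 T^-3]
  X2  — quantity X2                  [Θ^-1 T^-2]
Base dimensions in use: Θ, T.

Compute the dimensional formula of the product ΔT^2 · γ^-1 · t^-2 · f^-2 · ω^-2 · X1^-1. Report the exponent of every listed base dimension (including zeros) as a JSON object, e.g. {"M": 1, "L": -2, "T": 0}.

{"Θ": 4, "T": 6}

Write exponents as rows Θ,T / cols ΔT,γ,t,f,ω,X1,X2:
  Θ: [ 1  0  0  0  0 -2 -1]
  T: [ 0 -1  1 -1 -1 -3 -2]
  [Θ]: (2)·1+(-1)·0+(-2)·0+(-2)·0+(-2)·0+(-1)·-2 = 4
  [T]: (2)·0+(-1)·-1+(-2)·1+(-2)·-1+(-2)·-1+(-1)·-3 = 6
⇒ Θ^4 T^6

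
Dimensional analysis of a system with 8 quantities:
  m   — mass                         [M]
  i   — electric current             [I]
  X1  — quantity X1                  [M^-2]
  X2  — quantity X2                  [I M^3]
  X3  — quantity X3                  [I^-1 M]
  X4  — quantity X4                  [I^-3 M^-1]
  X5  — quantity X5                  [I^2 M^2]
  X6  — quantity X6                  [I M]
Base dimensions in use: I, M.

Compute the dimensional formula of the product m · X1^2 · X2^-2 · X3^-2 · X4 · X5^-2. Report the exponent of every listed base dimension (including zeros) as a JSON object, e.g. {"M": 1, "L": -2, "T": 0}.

Write exponents as rows I,M / cols m,i,X1,X2,X3,X4,X5,X6:
  I: [ 0  1  0  1 -1 -3  2  1]
  M: [ 1  0 -2  3  1 -1  2  1]
  [I]: (1)·0+(2)·0+(-2)·1+(-2)·-1+(1)·-3+(-2)·2 = -7
  [M]: (1)·1+(2)·-2+(-2)·3+(-2)·1+(1)·-1+(-2)·2 = -16
⇒ I^-7 M^-16

{"I": -7, "M": -16}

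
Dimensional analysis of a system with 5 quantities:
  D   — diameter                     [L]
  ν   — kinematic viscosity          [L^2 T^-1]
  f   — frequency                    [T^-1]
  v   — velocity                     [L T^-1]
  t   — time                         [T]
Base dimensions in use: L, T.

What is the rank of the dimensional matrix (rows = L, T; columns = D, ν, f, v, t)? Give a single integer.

2

Exponent matrix [L,T] × [D,ν,f,v,t]:
  L: [ 1  2  0  1  0]
  T: [ 0 -1 -1 -1  1]
Echelon form has 2 nonzero rows (pivots: D,ν)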